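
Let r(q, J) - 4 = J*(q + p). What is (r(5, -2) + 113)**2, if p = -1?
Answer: 11881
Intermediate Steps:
r(q, J) = 4 + J*(-1 + q) (r(q, J) = 4 + J*(q - 1) = 4 + J*(-1 + q))
(r(5, -2) + 113)**2 = ((4 - 1*(-2) - 2*5) + 113)**2 = ((4 + 2 - 10) + 113)**2 = (-4 + 113)**2 = 109**2 = 11881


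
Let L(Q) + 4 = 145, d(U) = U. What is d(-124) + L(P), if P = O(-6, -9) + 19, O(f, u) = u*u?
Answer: 17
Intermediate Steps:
O(f, u) = u**2
P = 100 (P = (-9)**2 + 19 = 81 + 19 = 100)
L(Q) = 141 (L(Q) = -4 + 145 = 141)
d(-124) + L(P) = -124 + 141 = 17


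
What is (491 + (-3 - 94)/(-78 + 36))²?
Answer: 429276961/1764 ≈ 2.4335e+5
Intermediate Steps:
(491 + (-3 - 94)/(-78 + 36))² = (491 - 97/(-42))² = (491 - 97*(-1/42))² = (491 + 97/42)² = (20719/42)² = 429276961/1764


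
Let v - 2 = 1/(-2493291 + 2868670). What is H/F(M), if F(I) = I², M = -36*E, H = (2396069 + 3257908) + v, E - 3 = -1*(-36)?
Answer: 353730830507/123325515144 ≈ 2.8683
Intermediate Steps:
E = 39 (E = 3 - 1*(-36) = 3 + 36 = 39)
v = 750759/375379 (v = 2 + 1/(-2493291 + 2868670) = 2 + 1/375379 = 750759/375379 ≈ 2.0000)
H = 2122384983042/375379 (H = (2396069 + 3257908) + 750759/375379 = 5653977 + 750759/375379 = 2122384983042/375379 ≈ 5.6540e+6)
M = -1404 (M = -36*39 = -1404)
H/F(M) = 2122384983042/(375379*((-1404)²)) = (2122384983042/375379)/1971216 = (2122384983042/375379)*(1/1971216) = 353730830507/123325515144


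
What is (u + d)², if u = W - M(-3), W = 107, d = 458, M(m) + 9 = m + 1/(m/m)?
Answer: 331776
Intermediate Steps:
M(m) = -8 + m (M(m) = -9 + (m + 1/(m/m)) = -9 + (m + 1/1) = -9 + (m + 1) = -9 + (1 + m) = -8 + m)
u = 118 (u = 107 - (-8 - 3) = 107 - 1*(-11) = 107 + 11 = 118)
(u + d)² = (118 + 458)² = 576² = 331776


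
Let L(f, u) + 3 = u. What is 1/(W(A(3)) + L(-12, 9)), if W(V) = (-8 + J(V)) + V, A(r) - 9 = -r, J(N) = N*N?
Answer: 1/40 ≈ 0.025000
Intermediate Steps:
J(N) = N²
L(f, u) = -3 + u
A(r) = 9 - r
W(V) = -8 + V + V² (W(V) = (-8 + V²) + V = -8 + V + V²)
1/(W(A(3)) + L(-12, 9)) = 1/((-8 + (9 - 1*3) + (9 - 1*3)²) + (-3 + 9)) = 1/((-8 + (9 - 3) + (9 - 3)²) + 6) = 1/((-8 + 6 + 6²) + 6) = 1/((-8 + 6 + 36) + 6) = 1/(34 + 6) = 1/40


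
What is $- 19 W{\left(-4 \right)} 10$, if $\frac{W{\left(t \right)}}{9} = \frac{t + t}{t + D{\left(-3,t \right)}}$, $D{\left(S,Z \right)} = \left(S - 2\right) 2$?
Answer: $- \frac{6840}{7} \approx -977.14$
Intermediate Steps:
$D{\left(S,Z \right)} = -4 + 2 S$ ($D{\left(S,Z \right)} = \left(-2 + S\right) 2 = -4 + 2 S$)
$W{\left(t \right)} = \frac{18 t}{-10 + t}$ ($W{\left(t \right)} = 9 \frac{t + t}{t + \left(-4 + 2 \left(-3\right)\right)} = 9 \frac{2 t}{t - 10} = 9 \frac{2 t}{-10 + t} = \frac{18 t}{-10 + t}$)
$- 19 W{\left(-4 \right)} 10 = - 19 \cdot 18 \left(-4\right) \frac{1}{-10 - 4} \cdot 10 = - 19 \cdot 18 \left(-4\right) \frac{1}{-14} \cdot 10 = - 19 \cdot 18 \left(-4\right) \left(- \frac{1}{14}\right) 10 = \left(-19\right) \frac{36}{7} \cdot 10 = \left(- \frac{684}{7}\right) 10 = - \frac{6840}{7}$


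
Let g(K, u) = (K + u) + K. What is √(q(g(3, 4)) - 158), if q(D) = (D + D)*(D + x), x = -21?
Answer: 3*I*√42 ≈ 19.442*I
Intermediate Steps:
g(K, u) = u + 2*K
q(D) = 2*D*(-21 + D) (q(D) = (D + D)*(D - 21) = (2*D)*(-21 + D) = 2*D*(-21 + D))
√(q(g(3, 4)) - 158) = √(2*(4 + 2*3)*(-21 + (4 + 2*3)) - 158) = √(2*(4 + 6)*(-21 + (4 + 6)) - 158) = √(2*10*(-21 + 10) - 158) = √(2*10*(-11) - 158) = √(-220 - 158) = √(-378) = 3*I*√42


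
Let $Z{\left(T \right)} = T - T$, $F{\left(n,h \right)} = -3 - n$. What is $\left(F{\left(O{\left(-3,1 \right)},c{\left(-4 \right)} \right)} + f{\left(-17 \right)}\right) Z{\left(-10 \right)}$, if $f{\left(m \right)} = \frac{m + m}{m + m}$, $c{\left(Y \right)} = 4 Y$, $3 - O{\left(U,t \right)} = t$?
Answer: $0$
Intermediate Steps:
$O{\left(U,t \right)} = 3 - t$
$Z{\left(T \right)} = 0$
$f{\left(m \right)} = 1$ ($f{\left(m \right)} = \frac{2 m}{2 m} = 2 m \frac{1}{2 m} = 1$)
$\left(F{\left(O{\left(-3,1 \right)},c{\left(-4 \right)} \right)} + f{\left(-17 \right)}\right) Z{\left(-10 \right)} = \left(\left(-3 - \left(3 - 1\right)\right) + 1\right) 0 = \left(\left(-3 - 2\right) + 1\right) 0 = \left(-5 + 1\right) 0 = \left(-4\right) 0 = 0$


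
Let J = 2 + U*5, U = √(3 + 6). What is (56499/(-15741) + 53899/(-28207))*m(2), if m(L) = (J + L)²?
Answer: -293865004724/148002129 ≈ -1985.5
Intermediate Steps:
U = 3 (U = √9 = 3)
J = 17 (J = 2 + 3*5 = 2 + 15 = 17)
m(L) = (17 + L)²
(56499/(-15741) + 53899/(-28207))*m(2) = (56499/(-15741) + 53899/(-28207))*(17 + 2)² = (56499*(-1/15741) + 53899*(-1/28207))*19² = (-18833/5247 - 53899/28207)*361 = -814030484/148002129*361 = -293865004724/148002129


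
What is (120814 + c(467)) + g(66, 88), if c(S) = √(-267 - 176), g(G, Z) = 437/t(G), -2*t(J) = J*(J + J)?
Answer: 526265347/4356 + I*√443 ≈ 1.2081e+5 + 21.048*I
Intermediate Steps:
t(J) = -J² (t(J) = -J*(J + J)/2 = -J*2*J/2 = -J²)
g(G, Z) = -437/G² (g(G, Z) = 437/((-G²)) = 437*(-1/G²) = -437/G²)
c(S) = I*√443 (c(S) = √(-443) = I*√443)
(120814 + c(467)) + g(66, 88) = (120814 + I*√443) - 437/66² = (120814 + I*√443) - 437*1/4356 = (120814 + I*√443) - 437/4356 = 526265347/4356 + I*√443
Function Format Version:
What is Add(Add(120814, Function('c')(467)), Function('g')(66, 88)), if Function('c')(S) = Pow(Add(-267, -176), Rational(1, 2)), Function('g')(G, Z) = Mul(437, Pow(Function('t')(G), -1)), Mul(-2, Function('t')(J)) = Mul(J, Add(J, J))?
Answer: Add(Rational(526265347, 4356), Mul(I, Pow(443, Rational(1, 2)))) ≈ Add(1.2081e+5, Mul(21.048, I))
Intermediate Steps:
Function('t')(J) = Mul(-1, Pow(J, 2)) (Function('t')(J) = Mul(Rational(-1, 2), Mul(J, Add(J, J))) = Mul(Rational(-1, 2), Mul(J, Mul(2, J))) = Mul(Rational(-1, 2), Mul(2, Pow(J, 2))) = Mul(-1, Pow(J, 2)))
Function('g')(G, Z) = Mul(-437, Pow(G, -2)) (Function('g')(G, Z) = Mul(437, Pow(Mul(-1, Pow(G, 2)), -1)) = Mul(437, Mul(-1, Pow(G, -2))) = Mul(-437, Pow(G, -2)))
Function('c')(S) = Mul(I, Pow(443, Rational(1, 2))) (Function('c')(S) = Pow(-443, Rational(1, 2)) = Mul(I, Pow(443, Rational(1, 2))))
Add(Add(120814, Function('c')(467)), Function('g')(66, 88)) = Add(Add(120814, Mul(I, Pow(443, Rational(1, 2)))), Mul(-437, Pow(66, -2))) = Add(Add(120814, Mul(I, Pow(443, Rational(1, 2)))), Mul(-437, Rational(1, 4356))) = Add(Add(120814, Mul(I, Pow(443, Rational(1, 2)))), Rational(-437, 4356)) = Add(Rational(526265347, 4356), Mul(I, Pow(443, Rational(1, 2))))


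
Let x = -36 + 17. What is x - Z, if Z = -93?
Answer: 74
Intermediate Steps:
x = -19
x - Z = -19 - 1*(-93) = -19 + 93 = 74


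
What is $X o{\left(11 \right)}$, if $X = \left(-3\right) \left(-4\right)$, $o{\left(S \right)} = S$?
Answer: $132$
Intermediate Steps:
$X = 12$
$X o{\left(11 \right)} = 12 \cdot 11 = 132$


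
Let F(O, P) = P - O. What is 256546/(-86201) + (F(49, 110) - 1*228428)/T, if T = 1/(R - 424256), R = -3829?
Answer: 8427051756439649/86201 ≈ 9.7760e+10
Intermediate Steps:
T = -1/428085 (T = 1/(-3829 - 424256) = 1/(-428085) = -1/428085 ≈ -2.3360e-6)
256546/(-86201) + (F(49, 110) - 1*228428)/T = 256546/(-86201) + ((110 - 1*49) - 1*228428)/(-1/428085) = 256546*(-1/86201) + ((110 - 49) - 228428)*(-428085) = -256546/86201 + (61 - 228428)*(-428085) = -256546/86201 - 228367*(-428085) = -256546/86201 + 97760487195 = 8427051756439649/86201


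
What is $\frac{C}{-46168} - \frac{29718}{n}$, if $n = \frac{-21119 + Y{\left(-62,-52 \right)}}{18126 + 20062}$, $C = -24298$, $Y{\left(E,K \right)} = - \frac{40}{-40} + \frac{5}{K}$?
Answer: $\frac{454092051545707}{8449828948} \approx 53740.0$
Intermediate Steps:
$Y{\left(E,K \right)} = 1 + \frac{5}{K}$ ($Y{\left(E,K \right)} = \left(-40\right) \left(- \frac{1}{40}\right) + \frac{5}{K} = 1 + \frac{5}{K}$)
$n = - \frac{1098141}{1985776}$ ($n = \frac{-21119 + \frac{5 - 52}{-52}}{18126 + 20062} = \frac{-21119 - - \frac{47}{52}}{38188} = \left(-21119 + \frac{47}{52}\right) \frac{1}{38188} = \left(- \frac{1098141}{52}\right) \frac{1}{38188} = - \frac{1098141}{1985776} \approx -0.553$)
$\frac{C}{-46168} - \frac{29718}{n} = - \frac{24298}{-46168} - \frac{29718}{- \frac{1098141}{1985776}} = \left(-24298\right) \left(- \frac{1}{46168}\right) - - \frac{19671097056}{366047} = \frac{12149}{23084} + \frac{19671097056}{366047} = \frac{454092051545707}{8449828948}$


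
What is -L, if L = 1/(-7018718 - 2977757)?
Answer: 1/9996475 ≈ 1.0004e-7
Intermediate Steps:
L = -1/9996475 (L = 1/(-9996475) = -1/9996475 ≈ -1.0004e-7)
-L = -1*(-1/9996475) = 1/9996475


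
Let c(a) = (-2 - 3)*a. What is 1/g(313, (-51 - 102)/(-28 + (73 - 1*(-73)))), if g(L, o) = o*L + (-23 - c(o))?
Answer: -59/25684 ≈ -0.0022971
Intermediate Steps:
c(a) = -5*a
g(L, o) = -23 + 5*o + L*o (g(L, o) = o*L + (-23 - (-5)*o) = L*o + (-23 + 5*o) = -23 + 5*o + L*o)
1/g(313, (-51 - 102)/(-28 + (73 - 1*(-73)))) = 1/(-23 + 5*((-51 - 102)/(-28 + (73 - 1*(-73)))) + 313*((-51 - 102)/(-28 + (73 - 1*(-73))))) = 1/(-23 + 5*(-153/(-28 + (73 + 73))) + 313*(-153/(-28 + (73 + 73)))) = 1/(-23 + 5*(-153/(-28 + 146)) + 313*(-153/(-28 + 146))) = 1/(-23 + 5*(-153/118) + 313*(-153/118)) = 1/(-23 - 765/118 - 47889/118) = 1/(-25684/59) = -59/25684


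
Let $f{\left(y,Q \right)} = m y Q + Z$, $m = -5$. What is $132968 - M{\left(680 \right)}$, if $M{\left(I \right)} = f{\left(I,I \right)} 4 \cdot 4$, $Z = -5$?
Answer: $37125048$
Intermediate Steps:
$f{\left(y,Q \right)} = -5 - 5 Q y$ ($f{\left(y,Q \right)} = - 5 y Q - 5 = - 5 Q y - 5 = -5 - 5 Q y$)
$M{\left(I \right)} = -80 - 80 I^{2}$ ($M{\left(I \right)} = \left(-5 - 5 I I\right) 4 \cdot 4 = \left(-5 - 5 I^{2}\right) 4 \cdot 4 = \left(-20 - 20 I^{2}\right) 4 = -80 - 80 I^{2}$)
$132968 - M{\left(680 \right)} = 132968 - \left(-80 - 80 \cdot 680^{2}\right) = 132968 - \left(-80 - 36992000\right) = 132968 - -36992080 = 132968 + 36992080 = 37125048$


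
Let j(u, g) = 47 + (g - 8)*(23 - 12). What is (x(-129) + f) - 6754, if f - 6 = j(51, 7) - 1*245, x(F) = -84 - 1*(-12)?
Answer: -7029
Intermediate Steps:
j(u, g) = -41 + 11*g (j(u, g) = 47 + (-8 + g)*11 = 47 + (-88 + 11*g) = -41 + 11*g)
x(F) = -72 (x(F) = -84 + 12 = -72)
f = -203 (f = 6 + ((-41 + 11*7) - 1*245) = 6 + ((-41 + 77) - 245) = 6 + (36 - 245) = 6 - 209 = -203)
(x(-129) + f) - 6754 = (-72 - 203) - 6754 = -275 - 6754 = -7029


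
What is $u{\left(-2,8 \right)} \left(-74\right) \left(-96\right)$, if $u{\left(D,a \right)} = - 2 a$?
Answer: $-113664$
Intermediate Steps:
$u{\left(-2,8 \right)} \left(-74\right) \left(-96\right) = \left(-2\right) 8 \left(-74\right) \left(-96\right) = \left(-16\right) \left(-74\right) \left(-96\right) = 1184 \left(-96\right) = -113664$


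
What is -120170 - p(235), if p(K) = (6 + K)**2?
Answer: -178251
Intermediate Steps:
-120170 - p(235) = -120170 - (6 + 235)**2 = -120170 - 1*241**2 = -120170 - 1*58081 = -120170 - 58081 = -178251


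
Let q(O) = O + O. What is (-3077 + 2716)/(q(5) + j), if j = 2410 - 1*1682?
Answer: -361/738 ≈ -0.48916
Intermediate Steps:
j = 728 (j = 2410 - 1682 = 728)
q(O) = 2*O
(-3077 + 2716)/(q(5) + j) = (-3077 + 2716)/(2*5 + 728) = -361/(10 + 728) = -361/738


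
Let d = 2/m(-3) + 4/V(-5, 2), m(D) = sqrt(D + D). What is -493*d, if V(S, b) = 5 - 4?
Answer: -1972 + 493*I*sqrt(6)/3 ≈ -1972.0 + 402.53*I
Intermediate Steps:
m(D) = sqrt(2)*sqrt(D) (m(D) = sqrt(2*D) = sqrt(2)*sqrt(D))
V(S, b) = 1
d = 4 - I*sqrt(6)/3 (d = 2/((sqrt(2)*sqrt(-3))) + 4/1 = 2/((sqrt(2)*(I*sqrt(3)))) + 4*1 = 2/((I*sqrt(6))) + 4 = 2*(-I*sqrt(6)/6) + 4 = -I*sqrt(6)/3 + 4 = 4 - I*sqrt(6)/3 ≈ 4.0 - 0.8165*I)
-493*d = -493*(4 - I*sqrt(6)/3) = -1972 + 493*I*sqrt(6)/3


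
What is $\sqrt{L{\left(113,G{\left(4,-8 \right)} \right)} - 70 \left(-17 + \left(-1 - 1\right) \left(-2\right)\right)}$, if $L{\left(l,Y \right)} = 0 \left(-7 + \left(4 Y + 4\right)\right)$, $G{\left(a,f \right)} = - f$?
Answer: $\sqrt{910} \approx 30.166$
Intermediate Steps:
$L{\left(l,Y \right)} = 0$ ($L{\left(l,Y \right)} = 0 \left(-7 + \left(4 + 4 Y\right)\right) = 0 \left(-3 + 4 Y\right) = 0$)
$\sqrt{L{\left(113,G{\left(4,-8 \right)} \right)} - 70 \left(-17 + \left(-1 - 1\right) \left(-2\right)\right)} = \sqrt{0 - 70 \left(-17 + \left(-1 - 1\right) \left(-2\right)\right)} = \sqrt{0 - 70 \left(-17 - -4\right)} = \sqrt{0 - 70 \left(-17 + 4\right)} = \sqrt{0 - -910} = \sqrt{0 + 910} = \sqrt{910}$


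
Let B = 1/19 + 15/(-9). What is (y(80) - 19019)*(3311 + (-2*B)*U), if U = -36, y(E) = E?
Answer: -1149616239/19 ≈ -6.0506e+7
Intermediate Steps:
B = -92/57 (B = 1*(1/19) + 15*(-⅑) = 1/19 - 5/3 = -92/57 ≈ -1.6140)
(y(80) - 19019)*(3311 + (-2*B)*U) = (80 - 19019)*(3311 - 2*(-92/57)*(-36)) = -18939*(3311 + (184/57)*(-36)) = -18939*(3311 - 2208/19) = -18939*60701/19 = -1149616239/19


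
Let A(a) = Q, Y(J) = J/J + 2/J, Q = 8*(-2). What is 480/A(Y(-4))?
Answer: -30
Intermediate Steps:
Q = -16
Y(J) = 1 + 2/J
A(a) = -16
480/A(Y(-4)) = 480/(-16) = 480*(-1/16) = -30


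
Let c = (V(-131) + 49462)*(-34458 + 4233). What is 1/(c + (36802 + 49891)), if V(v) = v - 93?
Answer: -1/1488131857 ≈ -6.7198e-10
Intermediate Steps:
V(v) = -93 + v
c = -1488218550 (c = ((-93 - 131) + 49462)*(-34458 + 4233) = (-224 + 49462)*(-30225) = 49238*(-30225) = -1488218550)
1/(c + (36802 + 49891)) = 1/(-1488218550 + (36802 + 49891)) = 1/(-1488218550 + 86693) = 1/(-1488131857) = -1/1488131857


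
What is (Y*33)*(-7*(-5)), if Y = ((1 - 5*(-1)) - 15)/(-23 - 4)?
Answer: 385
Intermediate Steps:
Y = 1/3 (Y = ((1 + 5) - 15)/(-27) = (6 - 15)*(-1/27) = -9*(-1/27) = 1/3 ≈ 0.33333)
(Y*33)*(-7*(-5)) = ((1/3)*33)*(-7*(-5)) = 11*35 = 385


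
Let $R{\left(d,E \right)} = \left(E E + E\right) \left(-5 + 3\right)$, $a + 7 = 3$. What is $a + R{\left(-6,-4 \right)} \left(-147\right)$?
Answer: $3524$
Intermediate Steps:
$a = -4$ ($a = -7 + 3 = -4$)
$R{\left(d,E \right)} = - 2 E - 2 E^{2}$ ($R{\left(d,E \right)} = \left(E^{2} + E\right) \left(-2\right) = \left(E + E^{2}\right) \left(-2\right) = - 2 E - 2 E^{2}$)
$a + R{\left(-6,-4 \right)} \left(-147\right) = -4 + \left(-2\right) \left(-4\right) \left(1 - 4\right) \left(-147\right) = -4 + \left(-2\right) \left(-4\right) \left(-3\right) \left(-147\right) = -4 - -3528 = -4 + 3528 = 3524$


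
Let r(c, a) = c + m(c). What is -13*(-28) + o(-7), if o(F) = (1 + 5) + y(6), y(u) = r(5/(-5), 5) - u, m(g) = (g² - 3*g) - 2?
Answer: 365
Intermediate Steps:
m(g) = -2 + g² - 3*g
r(c, a) = -2 + c² - 2*c (r(c, a) = c + (-2 + c² - 3*c) = -2 + c² - 2*c)
y(u) = 1 - u (y(u) = (-2 + (5/(-5))² - 10/(-5)) - u = (-2 + (5*(-⅕))² - 10*(-1)/5) - u = (-2 + (-1)² - 2*(-1)) - u = (-2 + 1 + 2) - u = 1 - u)
o(F) = 1 (o(F) = (1 + 5) + (1 - 1*6) = 6 + (1 - 6) = 6 - 5 = 1)
-13*(-28) + o(-7) = -13*(-28) + 1 = 364 + 1 = 365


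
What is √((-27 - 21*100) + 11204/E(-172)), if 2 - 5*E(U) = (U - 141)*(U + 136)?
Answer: I*√67648955833/5633 ≈ 46.173*I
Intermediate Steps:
E(U) = ⅖ - (-141 + U)*(136 + U)/5 (E(U) = ⅖ - (U - 141)*(U + 136)/5 = ⅖ - (-141 + U)*(136 + U)/5)
√((-27 - 21*100) + 11204/E(-172)) = √((-27 - 21*100) + 11204/(19178/5 - 172 - ⅕*(-172)²)) = √((-27 - 2100) + 11204/(19178/5 - 172 - ⅕*29584)) = √(-2127 + 11204/(19178/5 - 172 - 29584/5)) = √(-2127 + 11204/(-11266/5)) = √(-2127 + 11204*(-5/11266)) = √(-2127 - 28010/5633) = √(-12009401/5633) = I*√67648955833/5633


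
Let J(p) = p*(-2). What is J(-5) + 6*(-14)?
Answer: -74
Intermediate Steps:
J(p) = -2*p
J(-5) + 6*(-14) = -2*(-5) + 6*(-14) = 10 - 84 = -74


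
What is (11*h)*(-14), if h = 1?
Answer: -154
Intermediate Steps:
(11*h)*(-14) = (11*1)*(-14) = 11*(-14) = -154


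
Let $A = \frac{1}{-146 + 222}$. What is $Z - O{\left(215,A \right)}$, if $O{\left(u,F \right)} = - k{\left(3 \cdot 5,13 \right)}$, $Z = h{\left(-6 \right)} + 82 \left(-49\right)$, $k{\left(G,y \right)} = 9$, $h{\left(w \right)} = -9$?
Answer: $-4018$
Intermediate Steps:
$A = \frac{1}{76} \approx 0.013158$
$Z = -4027$ ($Z = -9 + 82 \left(-49\right) = -9 - 4018 = -4027$)
$O{\left(u,F \right)} = -9$ ($O{\left(u,F \right)} = \left(-1\right) 9 = -9$)
$Z - O{\left(215,A \right)} = -4027 - -9 = -4027 + 9 = -4018$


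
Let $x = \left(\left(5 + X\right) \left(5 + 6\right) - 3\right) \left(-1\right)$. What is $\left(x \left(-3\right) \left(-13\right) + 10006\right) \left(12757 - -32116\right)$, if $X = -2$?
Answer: $396497828$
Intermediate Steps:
$x = -30$ ($x = \left(\left(5 - 2\right) \left(5 + 6\right) - 3\right) \left(-1\right) = \left(3 \cdot 11 - 3\right) \left(-1\right) = \left(33 - 3\right) \left(-1\right) = 30 \left(-1\right) = -30$)
$\left(x \left(-3\right) \left(-13\right) + 10006\right) \left(12757 - -32116\right) = \left(\left(-30\right) \left(-3\right) \left(-13\right) + 10006\right) \left(12757 - -32116\right) = \left(90 \left(-13\right) + 10006\right) \left(12757 + 32116\right) = \left(-1170 + 10006\right) 44873 = 8836 \cdot 44873 = 396497828$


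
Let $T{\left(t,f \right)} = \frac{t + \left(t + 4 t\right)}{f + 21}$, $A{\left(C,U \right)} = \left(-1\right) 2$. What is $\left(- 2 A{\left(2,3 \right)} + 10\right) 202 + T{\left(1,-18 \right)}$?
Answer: $2830$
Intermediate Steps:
$A{\left(C,U \right)} = -2$
$T{\left(t,f \right)} = \frac{6 t}{21 + f}$ ($T{\left(t,f \right)} = \frac{t + 5 t}{21 + f} = \frac{6 t}{21 + f}$)
$\left(- 2 A{\left(2,3 \right)} + 10\right) 202 + T{\left(1,-18 \right)} = \left(\left(-2\right) \left(-2\right) + 10\right) 202 + 6 \cdot 1 \frac{1}{21 - 18} = \left(4 + 10\right) 202 + 6 \cdot 1 \cdot \frac{1}{3} = 14 \cdot 202 + 6 \cdot 1 \cdot \frac{1}{3} = 2828 + 2 = 2830$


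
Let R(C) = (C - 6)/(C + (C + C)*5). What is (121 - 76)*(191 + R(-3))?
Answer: 94680/11 ≈ 8607.3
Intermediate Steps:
R(C) = (-6 + C)/(11*C) (R(C) = (-6 + C)/(C + (2*C)*5) = (-6 + C)/(C + 10*C) = (-6 + C)/((11*C)) = (-6 + C)*(1/(11*C)) = (-6 + C)/(11*C))
(121 - 76)*(191 + R(-3)) = (121 - 76)*(191 + (1/11)*(-6 - 3)/(-3)) = 45*(191 + (1/11)*(-⅓)*(-9)) = 45*(191 + 3/11) = 45*(2104/11) = 94680/11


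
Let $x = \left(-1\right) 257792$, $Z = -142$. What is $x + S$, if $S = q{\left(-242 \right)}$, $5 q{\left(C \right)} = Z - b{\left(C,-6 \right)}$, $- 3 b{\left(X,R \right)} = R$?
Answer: $- \frac{1289104}{5} \approx -2.5782 \cdot 10^{5}$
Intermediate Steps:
$b{\left(X,R \right)} = - \frac{R}{3}$
$q{\left(C \right)} = - \frac{144}{5}$ ($q{\left(C \right)} = \frac{-142 - \left(- \frac{1}{3}\right) \left(-6\right)}{5} = \frac{-142 - 2}{5} = \frac{1}{5} \left(-144\right) = - \frac{144}{5}$)
$x = -257792$
$S = - \frac{144}{5} \approx -28.8$
$x + S = -257792 - \frac{144}{5} = - \frac{1289104}{5}$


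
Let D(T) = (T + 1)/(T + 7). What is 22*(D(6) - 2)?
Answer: -418/13 ≈ -32.154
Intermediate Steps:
D(T) = (1 + T)/(7 + T)
22*(D(6) - 2) = 22*((1 + 6)/(7 + 6) - 2) = 22*(7/13 - 2) = 22*(-19/13) = -418/13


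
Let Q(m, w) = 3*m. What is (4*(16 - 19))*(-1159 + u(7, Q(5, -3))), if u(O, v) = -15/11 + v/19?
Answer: 2908212/209 ≈ 13915.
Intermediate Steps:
u(O, v) = -15/11 + v/19 (u(O, v) = -15*1/11 + v*(1/19) = -15/11 + v/19)
(4*(16 - 19))*(-1159 + u(7, Q(5, -3))) = (4*(16 - 19))*(-1159 + (-15/11 + (3*5)/19)) = (4*(-3))*(-1159 + (-15/11 + (1/19)*15)) = -12*(-1159 + (-15/11 + 15/19)) = -12*(-1159 - 120/209) = -12*(-242351/209) = 2908212/209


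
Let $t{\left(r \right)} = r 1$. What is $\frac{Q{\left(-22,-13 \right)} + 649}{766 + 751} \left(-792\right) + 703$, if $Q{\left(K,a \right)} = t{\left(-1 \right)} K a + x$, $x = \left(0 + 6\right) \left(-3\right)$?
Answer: $\frac{793211}{1517} \approx 522.88$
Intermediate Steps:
$t{\left(r \right)} = r$
$x = -18$ ($x = 6 \left(-3\right) = -18$)
$Q{\left(K,a \right)} = -18 - K a$ ($Q{\left(K,a \right)} = - K a - 18 = -18 - K a$)
$\frac{Q{\left(-22,-13 \right)} + 649}{766 + 751} \left(-792\right) + 703 = \frac{\left(-18 - \left(-22\right) \left(-13\right)\right) + 649}{766 + 751} \left(-792\right) + 703 = \frac{\left(-18 - 286\right) + 649}{1517} \left(-792\right) + 703 = \left(-304 + 649\right) \frac{1}{1517} \left(-792\right) + 703 = 345 \cdot \frac{1}{1517} \left(-792\right) + 703 = \frac{345}{1517} \left(-792\right) + 703 = - \frac{273240}{1517} + 703 = \frac{793211}{1517}$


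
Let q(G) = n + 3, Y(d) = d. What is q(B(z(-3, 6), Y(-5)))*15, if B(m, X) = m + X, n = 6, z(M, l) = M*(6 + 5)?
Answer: 135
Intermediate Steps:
z(M, l) = 11*M (z(M, l) = M*11 = 11*M)
B(m, X) = X + m
q(G) = 9 (q(G) = 6 + 3 = 9)
q(B(z(-3, 6), Y(-5)))*15 = 9*15 = 135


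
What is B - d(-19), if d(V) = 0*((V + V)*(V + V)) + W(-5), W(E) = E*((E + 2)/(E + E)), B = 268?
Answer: 539/2 ≈ 269.50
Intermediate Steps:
W(E) = 1 + E/2 (W(E) = E*((2 + E)/((2*E))) = E*((2 + E)*(1/(2*E))) = E*((2 + E)/(2*E)) = 1 + E/2)
d(V) = -3/2 (d(V) = 0*((V + V)*(V + V)) + (1 + (½)*(-5)) = 0*((2*V)*(2*V)) + (1 - 5/2) = 0*(4*V²) - 3/2 = 0 - 3/2 = -3/2)
B - d(-19) = 268 - 1*(-3/2) = 268 + 3/2 = 539/2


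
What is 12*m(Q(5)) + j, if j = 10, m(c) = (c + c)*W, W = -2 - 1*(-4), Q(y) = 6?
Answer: 298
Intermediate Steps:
W = 2 (W = -2 + 4 = 2)
m(c) = 4*c (m(c) = (c + c)*2 = (2*c)*2 = 4*c)
12*m(Q(5)) + j = 12*(4*6) + 10 = 12*24 + 10 = 288 + 10 = 298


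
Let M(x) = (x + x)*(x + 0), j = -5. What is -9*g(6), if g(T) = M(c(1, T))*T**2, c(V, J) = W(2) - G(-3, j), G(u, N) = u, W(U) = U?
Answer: -16200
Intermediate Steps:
c(V, J) = 5 (c(V, J) = 2 - 1*(-3) = 2 + 3 = 5)
M(x) = 2*x**2 (M(x) = (2*x)*x = 2*x**2)
g(T) = 50*T**2 (g(T) = (2*5**2)*T**2 = (2*25)*T**2 = 50*T**2)
-9*g(6) = -450*6**2 = -450*36 = -9*1800 = -16200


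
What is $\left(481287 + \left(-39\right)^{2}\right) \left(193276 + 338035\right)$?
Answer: $256521201288$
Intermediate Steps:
$\left(481287 + \left(-39\right)^{2}\right) \left(193276 + 338035\right) = \left(481287 + 1521\right) 531311 = 482808 \cdot 531311 = 256521201288$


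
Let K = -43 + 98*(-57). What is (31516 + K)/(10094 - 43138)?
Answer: -25887/33044 ≈ -0.78341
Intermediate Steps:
K = -5629 (K = -43 - 5586 = -5629)
(31516 + K)/(10094 - 43138) = (31516 - 5629)/(10094 - 43138) = 25887/(-33044) = 25887*(-1/33044) = -25887/33044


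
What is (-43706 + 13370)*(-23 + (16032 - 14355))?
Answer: -50175744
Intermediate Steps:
(-43706 + 13370)*(-23 + (16032 - 14355)) = -30336*(-23 + 1677) = -30336*1654 = -50175744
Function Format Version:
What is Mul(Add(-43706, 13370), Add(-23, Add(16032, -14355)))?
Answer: -50175744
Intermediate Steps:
Mul(Add(-43706, 13370), Add(-23, Add(16032, -14355))) = Mul(-30336, Add(-23, 1677)) = Mul(-30336, 1654) = -50175744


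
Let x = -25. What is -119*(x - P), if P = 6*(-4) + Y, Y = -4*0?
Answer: 119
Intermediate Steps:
Y = 0
P = -24 (P = 6*(-4) + 0 = -24 + 0 = -24)
-119*(x - P) = -119*(-25 - 1*(-24)) = -119*(-25 + 24) = -119*(-1) = 119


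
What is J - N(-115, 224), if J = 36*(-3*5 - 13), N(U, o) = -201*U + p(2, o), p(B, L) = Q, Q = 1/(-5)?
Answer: -120614/5 ≈ -24123.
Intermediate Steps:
Q = -⅕ ≈ -0.20000
p(B, L) = -⅕
N(U, o) = -⅕ - 201*U (N(U, o) = -201*U - ⅕ = -⅕ - 201*U)
J = -1008 (J = 36*(-15 - 13) = 36*(-28) = -1008)
J - N(-115, 224) = -1008 - (-⅕ - 201*(-115)) = -1008 - (-⅕ + 23115) = -1008 - 1*115574/5 = -1008 - 115574/5 = -120614/5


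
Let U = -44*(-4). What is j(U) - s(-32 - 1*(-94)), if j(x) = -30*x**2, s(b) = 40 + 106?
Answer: -929426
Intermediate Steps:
U = 176
s(b) = 146
j(U) - s(-32 - 1*(-94)) = -30*176**2 - 1*146 = -30*30976 - 146 = -929280 - 146 = -929426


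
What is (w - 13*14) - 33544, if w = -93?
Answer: -33819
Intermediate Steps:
(w - 13*14) - 33544 = (-93 - 13*14) - 33544 = (-93 - 182) - 33544 = -275 - 33544 = -33819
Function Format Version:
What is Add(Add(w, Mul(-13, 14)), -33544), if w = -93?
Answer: -33819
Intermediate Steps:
Add(Add(w, Mul(-13, 14)), -33544) = Add(Add(-93, Mul(-13, 14)), -33544) = Add(Add(-93, -182), -33544) = Add(-275, -33544) = -33819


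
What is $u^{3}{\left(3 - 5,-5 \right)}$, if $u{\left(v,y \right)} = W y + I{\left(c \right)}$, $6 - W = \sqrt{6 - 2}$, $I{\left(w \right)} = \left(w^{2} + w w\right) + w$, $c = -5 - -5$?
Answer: $-8000$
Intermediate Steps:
$c = 0$ ($c = -5 + 5 = 0$)
$I{\left(w \right)} = w + 2 w^{2}$ ($I{\left(w \right)} = \left(w^{2} + w^{2}\right) + w = 2 w^{2} + w = w + 2 w^{2}$)
$W = 4$ ($W = 6 - \sqrt{6 - 2} = 6 - \sqrt{4} = 6 - 2 = 4$)
$u{\left(v,y \right)} = 4 y$ ($u{\left(v,y \right)} = 4 y + 0 \left(1 + 2 \cdot 0\right) = 4 y + 0 \left(1 + 0\right) = 4 y + 0 \cdot 1 = 4 y + 0 = 4 y$)
$u^{3}{\left(3 - 5,-5 \right)} = \left(4 \left(-5\right)\right)^{3} = \left(-20\right)^{3} = -8000$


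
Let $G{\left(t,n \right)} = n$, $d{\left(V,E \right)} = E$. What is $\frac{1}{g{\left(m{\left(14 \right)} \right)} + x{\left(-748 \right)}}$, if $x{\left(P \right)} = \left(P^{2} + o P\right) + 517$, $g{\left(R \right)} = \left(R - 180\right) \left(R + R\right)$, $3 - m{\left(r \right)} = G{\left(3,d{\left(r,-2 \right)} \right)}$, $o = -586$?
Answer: $\frac{1}{996599} \approx 1.0034 \cdot 10^{-6}$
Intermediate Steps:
$m{\left(r \right)} = 5$ ($m{\left(r \right)} = 3 - -2 = 3 + 2 = 5$)
$g{\left(R \right)} = 2 R \left(-180 + R\right)$ ($g{\left(R \right)} = \left(-180 + R\right) 2 R = 2 R \left(-180 + R\right)$)
$x{\left(P \right)} = 517 + P^{2} - 586 P$ ($x{\left(P \right)} = \left(P^{2} - 586 P\right) + 517 = 517 + P^{2} - 586 P$)
$\frac{1}{g{\left(m{\left(14 \right)} \right)} + x{\left(-748 \right)}} = \frac{1}{2 \cdot 5 \left(-180 + 5\right) + \left(517 + \left(-748\right)^{2} - -438328\right)} = \frac{1}{2 \cdot 5 \left(-175\right) + \left(517 + 559504 + 438328\right)} = \frac{1}{-1750 + 998349} = \frac{1}{996599}$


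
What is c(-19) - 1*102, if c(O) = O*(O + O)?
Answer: 620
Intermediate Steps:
c(O) = 2*O**2 (c(O) = O*(2*O) = 2*O**2)
c(-19) - 1*102 = 2*(-19)**2 - 1*102 = 2*361 - 102 = 722 - 102 = 620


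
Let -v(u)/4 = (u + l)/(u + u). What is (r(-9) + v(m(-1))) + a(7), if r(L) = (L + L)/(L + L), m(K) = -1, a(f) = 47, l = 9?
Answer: 64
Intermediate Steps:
v(u) = -2*(9 + u)/u (v(u) = -4*(u + 9)/(u + u) = -4*(9 + u)/(2*u) = -4*(9 + u)*1/(2*u) = -2*(9 + u)/u)
r(L) = 1 (r(L) = (2*L)/((2*L)) = (2*L)*(1/(2*L)) = 1)
(r(-9) + v(m(-1))) + a(7) = (1 + (-2 - 18/(-1))) + 47 = (1 + (-2 - 18*(-1))) + 47 = (1 + (-2 + 18)) + 47 = (1 + 16) + 47 = 17 + 47 = 64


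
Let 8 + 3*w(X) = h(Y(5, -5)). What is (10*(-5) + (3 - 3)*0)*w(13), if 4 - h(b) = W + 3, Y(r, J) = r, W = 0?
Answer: 350/3 ≈ 116.67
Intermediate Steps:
h(b) = 1 (h(b) = 4 - (0 + 3) = 4 - 1*3 = 4 - 3 = 1)
w(X) = -7/3 (w(X) = -8/3 + (1/3)*1 = -8/3 + 1/3 = -7/3)
(10*(-5) + (3 - 3)*0)*w(13) = (10*(-5) + (3 - 3)*0)*(-7/3) = (-50 + 0*0)*(-7/3) = (-50 + 0)*(-7/3) = -50*(-7/3) = 350/3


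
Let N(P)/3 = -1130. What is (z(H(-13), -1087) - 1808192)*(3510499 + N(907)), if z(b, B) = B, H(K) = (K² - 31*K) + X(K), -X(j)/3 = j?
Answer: -6345338664411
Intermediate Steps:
X(j) = -3*j
N(P) = -3390 (N(P) = 3*(-1130) = -3390)
H(K) = K² - 34*K (H(K) = (K² - 31*K) - 3*K = K² - 34*K)
(z(H(-13), -1087) - 1808192)*(3510499 + N(907)) = (-1087 - 1808192)*(3510499 - 3390) = -1809279*3507109 = -6345338664411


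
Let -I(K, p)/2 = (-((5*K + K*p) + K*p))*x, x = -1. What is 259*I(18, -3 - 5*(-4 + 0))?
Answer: -363636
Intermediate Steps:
I(K, p) = -10*K - 4*K*p (I(K, p) = -2*(-((5*K + K*p) + K*p))*(-1) = -2*(-(5*K + 2*K*p))*(-1) = -2*(-5*K - 2*K*p)*(-1) = -2*(5*K + 2*K*p) = -10*K - 4*K*p)
259*I(18, -3 - 5*(-4 + 0)) = 259*(-2*18*(5 + 2*(-3 - 5*(-4 + 0)))) = 259*(-2*18*(5 + 2*(-3 - 5*(-4)))) = 259*(-2*18*(5 + 2*(-3 + 20))) = 259*(-2*18*(5 + 2*17)) = 259*(-2*18*(5 + 34)) = 259*(-2*18*39) = 259*(-1404) = -363636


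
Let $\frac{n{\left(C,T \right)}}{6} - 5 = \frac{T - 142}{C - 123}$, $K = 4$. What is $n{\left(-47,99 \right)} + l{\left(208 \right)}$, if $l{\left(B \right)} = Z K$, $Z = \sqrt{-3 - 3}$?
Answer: $\frac{2679}{85} + 4 i \sqrt{6} \approx 31.518 + 9.798 i$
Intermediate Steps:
$n{\left(C,T \right)} = 30 + \frac{6 \left(-142 + T\right)}{-123 + C}$ ($n{\left(C,T \right)} = 30 + 6 \frac{T - 142}{C - 123} = 30 + 6 \frac{-142 + T}{-123 + C} = 30 + \frac{6 \left(-142 + T\right)}{-123 + C}$)
$Z = i \sqrt{6}$ ($Z = \sqrt{-6} = i \sqrt{6} \approx 2.4495 i$)
$l{\left(B \right)} = 4 i \sqrt{6}$ ($l{\left(B \right)} = i \sqrt{6} \cdot 4 = 4 i \sqrt{6}$)
$n{\left(-47,99 \right)} + l{\left(208 \right)} = \frac{6 \left(-757 + 99 + 5 \left(-47\right)\right)}{-123 - 47} + 4 i \sqrt{6} = \frac{6 \left(-757 + 99 - 235\right)}{-170} + 4 i \sqrt{6} = 6 \left(- \frac{1}{170}\right) \left(-893\right) + 4 i \sqrt{6} = \frac{2679}{85} + 4 i \sqrt{6}$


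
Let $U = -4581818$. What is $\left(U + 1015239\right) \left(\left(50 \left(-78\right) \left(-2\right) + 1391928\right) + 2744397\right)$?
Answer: $-14780349198375$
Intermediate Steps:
$\left(U + 1015239\right) \left(\left(50 \left(-78\right) \left(-2\right) + 1391928\right) + 2744397\right) = \left(-4581818 + 1015239\right) \left(\left(50 \left(-78\right) \left(-2\right) + 1391928\right) + 2744397\right) = - 3566579 \left(\left(\left(-3900\right) \left(-2\right) + 1391928\right) + 2744397\right) = - 3566579 \left(\left(7800 + 1391928\right) + 2744397\right) = - 3566579 \left(1399728 + 2744397\right) = \left(-3566579\right) 4144125 = -14780349198375$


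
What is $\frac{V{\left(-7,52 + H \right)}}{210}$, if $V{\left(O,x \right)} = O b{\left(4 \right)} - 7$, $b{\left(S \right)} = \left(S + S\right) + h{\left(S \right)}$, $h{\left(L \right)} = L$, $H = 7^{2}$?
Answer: $- \frac{13}{30} \approx -0.43333$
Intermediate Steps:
$H = 49$
$b{\left(S \right)} = 3 S$ ($b{\left(S \right)} = \left(S + S\right) + S = 2 S + S = 3 S$)
$V{\left(O,x \right)} = -7 + 12 O$ ($V{\left(O,x \right)} = O 3 \cdot 4 - 7 = O 12 - 7 = 12 O - 7 = -7 + 12 O$)
$\frac{V{\left(-7,52 + H \right)}}{210} = \frac{-7 + 12 \left(-7\right)}{210} = \left(-7 - 84\right) \frac{1}{210} = \left(-91\right) \frac{1}{210} = - \frac{13}{30}$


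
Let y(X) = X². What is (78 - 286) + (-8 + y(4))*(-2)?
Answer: -224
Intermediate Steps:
(78 - 286) + (-8 + y(4))*(-2) = (78 - 286) + (-8 + 4²)*(-2) = -208 + (-8 + 16)*(-2) = -208 + 8*(-2) = -208 - 16 = -224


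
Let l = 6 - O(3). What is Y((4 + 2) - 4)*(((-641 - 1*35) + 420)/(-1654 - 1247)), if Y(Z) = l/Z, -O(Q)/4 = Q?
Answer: 768/967 ≈ 0.79421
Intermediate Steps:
O(Q) = -4*Q
l = 18 (l = 6 - (-4)*3 = 6 - 1*(-12) = 6 + 12 = 18)
Y(Z) = 18/Z
Y((4 + 2) - 4)*(((-641 - 1*35) + 420)/(-1654 - 1247)) = (18/((4 + 2) - 4))*(((-641 - 1*35) + 420)/(-1654 - 1247)) = (18/(6 - 4))*(((-641 - 35) + 420)/(-2901)) = (18/2)*((-676 + 420)*(-1/2901)) = (18*(½))*(-256*(-1/2901)) = 9*(256/2901) = 768/967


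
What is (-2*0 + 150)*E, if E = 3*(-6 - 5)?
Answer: -4950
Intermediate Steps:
E = -33 (E = 3*(-11) = -33)
(-2*0 + 150)*E = (-2*0 + 150)*(-33) = (0 + 150)*(-33) = 150*(-33) = -4950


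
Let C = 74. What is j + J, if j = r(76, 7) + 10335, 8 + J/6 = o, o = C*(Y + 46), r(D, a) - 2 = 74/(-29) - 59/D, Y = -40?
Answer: 28541077/2204 ≈ 12950.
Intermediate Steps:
r(D, a) = -16/29 - 59/D (r(D, a) = 2 + (74/(-29) - 59/D) = 2 + (74*(-1/29) - 59/D) = 2 + (-74/29 - 59/D) = -16/29 - 59/D)
o = 444 (o = 74*(-40 + 46) = 74*6 = 444)
J = 2616 (J = -48 + 6*444 = -48 + 2664 = 2616)
j = 22775413/2204 (j = (-16/29 - 59/76) + 10335 = -2927/2204 + 10335 = 22775413/2204 ≈ 10334.)
j + J = 22775413/2204 + 2616 = 28541077/2204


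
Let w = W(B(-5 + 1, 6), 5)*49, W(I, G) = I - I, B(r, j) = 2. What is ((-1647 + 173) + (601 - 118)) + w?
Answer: -991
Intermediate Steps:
W(I, G) = 0
w = 0 (w = 0*49 = 0)
((-1647 + 173) + (601 - 118)) + w = ((-1647 + 173) + (601 - 118)) + 0 = (-1474 + 483) + 0 = -991 + 0 = -991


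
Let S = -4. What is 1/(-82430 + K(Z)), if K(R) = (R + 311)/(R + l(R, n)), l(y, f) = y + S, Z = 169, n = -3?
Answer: -167/13765570 ≈ -1.2132e-5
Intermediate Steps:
l(y, f) = -4 + y (l(y, f) = y - 4 = -4 + y)
K(R) = (311 + R)/(-4 + 2*R) (K(R) = (R + 311)/(R + (-4 + R)) = (311 + R)/(-4 + 2*R))
1/(-82430 + K(Z)) = 1/(-82430 + (311 + 169)/(2*(-2 + 169))) = 1/(-82430 + (½)*480/167) = 1/(-82430 + (½)*(1/167)*480) = 1/(-82430 + 240/167) = 1/(-13765570/167) = -167/13765570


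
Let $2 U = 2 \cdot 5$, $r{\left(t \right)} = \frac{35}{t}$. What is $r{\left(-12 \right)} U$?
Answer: $- \frac{175}{12} \approx -14.583$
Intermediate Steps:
$U = 5$ ($U = \frac{2 \cdot 5}{2} = \frac{1}{2} \cdot 10 = 5$)
$r{\left(-12 \right)} U = \frac{35}{-12} \cdot 5 = 35 \left(- \frac{1}{12}\right) 5 = \left(- \frac{35}{12}\right) 5 = - \frac{175}{12}$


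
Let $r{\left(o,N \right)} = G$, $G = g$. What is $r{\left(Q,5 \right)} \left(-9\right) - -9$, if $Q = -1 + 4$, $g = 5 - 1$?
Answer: $-27$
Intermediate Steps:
$g = 4$
$Q = 3$
$G = 4$
$r{\left(o,N \right)} = 4$
$r{\left(Q,5 \right)} \left(-9\right) - -9 = 4 \left(-9\right) - -9 = -36 + 9 = -27$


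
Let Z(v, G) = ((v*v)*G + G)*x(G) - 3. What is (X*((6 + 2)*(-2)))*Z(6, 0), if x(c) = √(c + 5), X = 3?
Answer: 144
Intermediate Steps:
x(c) = √(5 + c)
Z(v, G) = -3 + √(5 + G)*(G + G*v²) (Z(v, G) = ((v*v)*G + G)*√(5 + G) - 3 = (v²*G + G)*√(5 + G) - 3 = (G*v² + G)*√(5 + G) - 3 = (G + G*v²)*√(5 + G) - 3 = √(5 + G)*(G + G*v²) - 3 = -3 + √(5 + G)*(G + G*v²))
(X*((6 + 2)*(-2)))*Z(6, 0) = (3*((6 + 2)*(-2)))*(-3 + 0*√(5 + 0) + 0*6²*√(5 + 0)) = (3*(8*(-2)))*(-3 + 0*√5 + 0*36*√5) = (3*(-16))*(-3 + 0 + 0) = -48*(-3) = 144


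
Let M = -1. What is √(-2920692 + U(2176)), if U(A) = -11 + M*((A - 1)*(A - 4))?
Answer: I*√7644803 ≈ 2764.9*I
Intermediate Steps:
U(A) = -11 - (-1 + A)*(-4 + A) (U(A) = -11 - (A - 1)*(A - 4) = -11 - (-1 + A)*(-4 + A))
√(-2920692 + U(2176)) = √(-2920692 + (-15 - 1*2176² + 5*2176)) = √(-2920692 + (-15 - 1*4734976 + 10880)) = √(-2920692 + (-15 - 4734976 + 10880)) = √(-2920692 - 4724111) = √(-7644803) = I*√7644803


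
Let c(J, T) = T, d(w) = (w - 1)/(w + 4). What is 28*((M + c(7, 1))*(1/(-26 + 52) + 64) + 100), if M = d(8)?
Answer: 146615/26 ≈ 5639.0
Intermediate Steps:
d(w) = (-1 + w)/(4 + w)
M = 7/12 (M = (-1 + 8)/(4 + 8) = 7/12 ≈ 0.58333)
28*((M + c(7, 1))*(1/(-26 + 52) + 64) + 100) = 28*((7/12 + 1)*(1/(-26 + 52) + 64) + 100) = 28*(19*(1/26 + 64)/12 + 100) = 28*((19/12)*(1665/26) + 100) = 28*(10545/104 + 100) = 28*(20945/104) = 146615/26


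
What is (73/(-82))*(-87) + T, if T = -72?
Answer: 447/82 ≈ 5.4512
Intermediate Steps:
(73/(-82))*(-87) + T = (73/(-82))*(-87) - 72 = (73*(-1/82))*(-87) - 72 = -73/82*(-87) - 72 = 6351/82 - 72 = 447/82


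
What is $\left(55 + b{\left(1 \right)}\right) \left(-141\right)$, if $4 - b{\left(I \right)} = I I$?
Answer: $-8178$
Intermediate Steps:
$b{\left(I \right)} = 4 - I^{2}$ ($b{\left(I \right)} = 4 - I I = 4 - I^{2}$)
$\left(55 + b{\left(1 \right)}\right) \left(-141\right) = \left(55 + \left(4 - 1^{2}\right)\right) \left(-141\right) = \left(55 + \left(4 - 1\right)\right) \left(-141\right) = \left(55 + 3\right) \left(-141\right) = 58 \left(-141\right) = -8178$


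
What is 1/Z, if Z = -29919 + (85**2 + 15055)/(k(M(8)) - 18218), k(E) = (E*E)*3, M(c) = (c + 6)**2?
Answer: -9703/290301829 ≈ -3.3424e-5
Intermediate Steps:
M(c) = (6 + c)**2
k(E) = 3*E**2 (k(E) = E**2*3 = 3*E**2)
Z = -290301829/9703 (Z = -29919 + (85**2 + 15055)/(3*((6 + 8)**2)**2 - 18218) = -29919 + (7225 + 15055)/(3*(14**2)**2 - 18218) = -29919 + 22280/(3*196**2 - 18218) = -29919 + 22280/(3*38416 - 18218) = -29919 + 22280/(115248 - 18218) = -29919 + 22280/97030 = -29919 + 22280*(1/97030) = -29919 + 2228/9703 = -290301829/9703 ≈ -29919.)
1/Z = 1/(-290301829/9703) = -9703/290301829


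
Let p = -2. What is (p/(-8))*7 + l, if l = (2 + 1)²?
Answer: 43/4 ≈ 10.750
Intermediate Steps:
l = 9 (l = 3² = 9)
(p/(-8))*7 + l = -2/(-8)*7 + 9 = -2*(-⅛)*7 + 9 = (¼)*7 + 9 = 7/4 + 9 = 43/4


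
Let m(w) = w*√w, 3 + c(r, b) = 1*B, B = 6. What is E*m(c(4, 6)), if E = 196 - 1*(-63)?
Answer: 777*√3 ≈ 1345.8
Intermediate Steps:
c(r, b) = 3 (c(r, b) = -3 + 1*6 = -3 + 6 = 3)
E = 259 (E = 196 + 63 = 259)
m(w) = w^(3/2)
E*m(c(4, 6)) = 259*3^(3/2) = 259*(3*√3) = 777*√3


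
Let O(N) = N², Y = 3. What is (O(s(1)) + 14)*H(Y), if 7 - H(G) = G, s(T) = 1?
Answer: 60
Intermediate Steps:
H(G) = 7 - G
(O(s(1)) + 14)*H(Y) = (1² + 14)*(7 - 1*3) = (1 + 14)*(7 - 3) = 15*4 = 60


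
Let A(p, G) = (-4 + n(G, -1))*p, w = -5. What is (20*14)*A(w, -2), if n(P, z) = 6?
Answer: -2800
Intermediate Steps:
A(p, G) = 2*p (A(p, G) = (-4 + 6)*p = 2*p)
(20*14)*A(w, -2) = (20*14)*(2*(-5)) = 280*(-10) = -2800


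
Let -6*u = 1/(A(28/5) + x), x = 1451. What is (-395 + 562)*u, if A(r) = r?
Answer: -835/43698 ≈ -0.019108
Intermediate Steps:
u = -5/43698 (u = -1/(6*(28/5 + 1451)) = -1/(6*7283/5) = -1/6*5/7283 = -5/43698 ≈ -0.00011442)
(-395 + 562)*u = (-395 + 562)*(-5/43698) = 167*(-5/43698) = -835/43698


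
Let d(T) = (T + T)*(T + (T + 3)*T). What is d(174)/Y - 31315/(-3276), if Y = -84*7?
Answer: -420132779/22932 ≈ -18321.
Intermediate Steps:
d(T) = 2*T*(T + T*(3 + T)) (d(T) = (2*T)*(T + (3 + T)*T) = (2*T)*(T + T*(3 + T)) = 2*T*(T + T*(3 + T)))
Y = -588
d(174)/Y - 31315/(-3276) = (2*174²*(4 + 174))/(-588) - 31315/(-3276) = (2*30276*178)*(-1/588) - 31315*(-1/3276) = 10778256*(-1/588) + 31315/3276 = -898188/49 + 31315/3276 = -420132779/22932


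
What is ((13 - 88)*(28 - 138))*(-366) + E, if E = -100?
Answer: -3019600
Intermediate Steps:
((13 - 88)*(28 - 138))*(-366) + E = ((13 - 88)*(28 - 138))*(-366) - 100 = -75*(-110)*(-366) - 100 = 8250*(-366) - 100 = -3019500 - 100 = -3019600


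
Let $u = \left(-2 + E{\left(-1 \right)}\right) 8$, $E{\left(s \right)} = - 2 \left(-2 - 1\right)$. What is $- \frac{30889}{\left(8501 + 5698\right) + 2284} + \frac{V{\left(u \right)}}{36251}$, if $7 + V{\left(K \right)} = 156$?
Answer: $- \frac{1117301172}{597525233} \approx -1.8699$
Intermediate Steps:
$E{\left(s \right)} = 6$ ($E{\left(s \right)} = \left(-2\right) \left(-3\right) = 6$)
$u = 32$ ($u = \left(-2 + 6\right) 8 = 4 \cdot 8 = 32$)
$V{\left(K \right)} = 149$ ($V{\left(K \right)} = -7 + 156 = 149$)
$- \frac{30889}{\left(8501 + 5698\right) + 2284} + \frac{V{\left(u \right)}}{36251} = - \frac{30889}{\left(8501 + 5698\right) + 2284} + \frac{149}{36251} = - \frac{30889}{14199 + 2284} + 149 \cdot \frac{1}{36251} = - \frac{30889}{16483} + \frac{149}{36251} = - \frac{1117301172}{597525233}$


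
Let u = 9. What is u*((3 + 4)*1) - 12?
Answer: 51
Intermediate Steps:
u*((3 + 4)*1) - 12 = 9*((3 + 4)*1) - 12 = 9*(7*1) - 12 = 9*7 - 12 = 63 - 12 = 51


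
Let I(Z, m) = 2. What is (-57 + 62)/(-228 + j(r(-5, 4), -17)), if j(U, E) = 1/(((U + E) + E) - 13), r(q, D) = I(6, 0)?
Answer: -225/10261 ≈ -0.021928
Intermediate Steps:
r(q, D) = 2
j(U, E) = 1/(-13 + U + 2*E) (j(U, E) = 1/(((E + U) + E) - 13) = 1/((U + 2*E) - 13) = 1/(-13 + U + 2*E))
(-57 + 62)/(-228 + j(r(-5, 4), -17)) = (-57 + 62)/(-228 + 1/(-13 + 2 + 2*(-17))) = 5/(-228 + 1/(-13 + 2 - 34)) = 5/(-228 + 1/(-45)) = 5/(-228 - 1/45) = 5/(-10261/45) = -45/10261*5 = -225/10261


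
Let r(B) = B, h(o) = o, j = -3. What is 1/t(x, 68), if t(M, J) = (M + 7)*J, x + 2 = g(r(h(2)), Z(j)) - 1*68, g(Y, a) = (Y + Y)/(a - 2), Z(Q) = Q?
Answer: -5/21692 ≈ -0.00023050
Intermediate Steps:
g(Y, a) = 2*Y/(-2 + a) (g(Y, a) = (2*Y)/(-2 + a) = 2*Y/(-2 + a))
x = -354/5 (x = -2 + (2*2/(-2 - 3) - 1*68) = -2 + (2*2/(-5) - 68) = -2 + (2*2*(-⅕) - 68) = -2 + (-⅘ - 68) = -2 - 344/5 = -354/5 ≈ -70.800)
t(M, J) = J*(7 + M) (t(M, J) = (7 + M)*J = J*(7 + M))
1/t(x, 68) = 1/(68*(7 - 354/5)) = 1/(68*(-319/5)) = 1/(-21692/5) = -5/21692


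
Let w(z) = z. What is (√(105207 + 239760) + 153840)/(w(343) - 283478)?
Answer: -30768/56627 - √344967/283135 ≈ -0.54542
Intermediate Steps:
(√(105207 + 239760) + 153840)/(w(343) - 283478) = (√(105207 + 239760) + 153840)/(343 - 283478) = (√344967 + 153840)/(-283135) = (153840 + √344967)*(-1/283135) = -30768/56627 - √344967/283135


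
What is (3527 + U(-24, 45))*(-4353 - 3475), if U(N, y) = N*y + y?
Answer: -19507376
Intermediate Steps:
U(N, y) = y + N*y
(3527 + U(-24, 45))*(-4353 - 3475) = (3527 + 45*(1 - 24))*(-4353 - 3475) = (3527 + 45*(-23))*(-7828) = (3527 - 1035)*(-7828) = 2492*(-7828) = -19507376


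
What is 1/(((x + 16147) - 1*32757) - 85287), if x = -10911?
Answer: -1/112808 ≈ -8.8646e-6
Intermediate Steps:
1/(((x + 16147) - 1*32757) - 85287) = 1/(((-10911 + 16147) - 1*32757) - 85287) = 1/((5236 - 32757) - 85287) = 1/(-27521 - 85287) = 1/(-112808) = -1/112808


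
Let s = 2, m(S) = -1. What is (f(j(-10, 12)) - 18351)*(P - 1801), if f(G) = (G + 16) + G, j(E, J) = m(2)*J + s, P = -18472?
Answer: 372110915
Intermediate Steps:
j(E, J) = 2 - J (j(E, J) = -J + 2 = 2 - J)
f(G) = 16 + 2*G (f(G) = (16 + G) + G = 16 + 2*G)
(f(j(-10, 12)) - 18351)*(P - 1801) = ((16 + 2*(2 - 1*12)) - 18351)*(-18472 - 1801) = ((16 + 2*(2 - 12)) - 18351)*(-20273) = ((16 + 2*(-10)) - 18351)*(-20273) = ((16 - 20) - 18351)*(-20273) = (-4 - 18351)*(-20273) = -18355*(-20273) = 372110915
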